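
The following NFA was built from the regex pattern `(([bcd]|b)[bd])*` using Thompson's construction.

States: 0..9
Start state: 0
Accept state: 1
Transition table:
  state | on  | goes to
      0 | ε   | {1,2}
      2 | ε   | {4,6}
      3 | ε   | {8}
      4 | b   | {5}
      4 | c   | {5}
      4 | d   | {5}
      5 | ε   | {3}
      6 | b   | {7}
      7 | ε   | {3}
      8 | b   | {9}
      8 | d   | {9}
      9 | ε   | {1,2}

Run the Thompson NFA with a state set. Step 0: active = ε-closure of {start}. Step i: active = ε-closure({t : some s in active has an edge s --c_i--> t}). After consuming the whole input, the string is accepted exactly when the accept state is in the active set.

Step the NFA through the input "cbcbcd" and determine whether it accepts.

Answer: ACCEPT

Derivation:
S₀ = ε-closure({0}) = {0,1,2,4,6}
'c' @ 1: {3,5,8}
'b' @ 2: {1,2,4,6,9}  (accept∈set)
'c' @ 3: {3,5,8}
'b' @ 4: {1,2,4,6,9}  (accept∈set)
'c' @ 5: {3,5,8}
'd' @ 6: {1,2,4,6,9}  (accept∈set)
end set {1,2,4,6,9} — state 1 in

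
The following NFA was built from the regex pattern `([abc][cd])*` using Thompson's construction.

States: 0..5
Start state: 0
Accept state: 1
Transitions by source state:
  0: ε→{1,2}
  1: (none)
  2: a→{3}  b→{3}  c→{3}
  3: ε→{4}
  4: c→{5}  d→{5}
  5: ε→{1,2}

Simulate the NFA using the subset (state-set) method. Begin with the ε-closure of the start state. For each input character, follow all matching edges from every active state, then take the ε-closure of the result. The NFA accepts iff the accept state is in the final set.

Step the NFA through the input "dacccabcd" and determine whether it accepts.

start: ε-closure({0}) = {0,1,2}
'd' @ 1: {}  — no active states
rest 'acccabcd' ignored (set empty)
after full input: {}  (accept=1 not in)

Answer: REJECT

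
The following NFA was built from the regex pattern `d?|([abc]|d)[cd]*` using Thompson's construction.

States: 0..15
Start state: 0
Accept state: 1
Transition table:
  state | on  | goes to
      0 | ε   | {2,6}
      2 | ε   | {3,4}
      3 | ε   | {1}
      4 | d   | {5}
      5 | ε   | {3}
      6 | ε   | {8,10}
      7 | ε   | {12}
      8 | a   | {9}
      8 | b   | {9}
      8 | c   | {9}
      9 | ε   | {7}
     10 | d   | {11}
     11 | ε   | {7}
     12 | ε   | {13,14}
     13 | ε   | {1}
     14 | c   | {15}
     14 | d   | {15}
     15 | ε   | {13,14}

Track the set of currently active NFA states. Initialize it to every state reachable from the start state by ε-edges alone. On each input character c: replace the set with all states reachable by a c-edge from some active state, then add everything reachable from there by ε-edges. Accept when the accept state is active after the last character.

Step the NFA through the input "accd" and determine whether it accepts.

Answer: ACCEPT

Trace:
initial (ε-close {0}): {0,1,2,3,4,6,8,10}
'a' @ 1: {1,7,9,12,13,14}  (accept∈set)
'c' @ 2: {1,13,14,15}  (accept∈set)
'c' @ 3: {1,13,14,15}  (accept∈set)
'd' @ 4: {1,13,14,15}  (accept∈set)
final: {1,13,14,15}; accept 1 in set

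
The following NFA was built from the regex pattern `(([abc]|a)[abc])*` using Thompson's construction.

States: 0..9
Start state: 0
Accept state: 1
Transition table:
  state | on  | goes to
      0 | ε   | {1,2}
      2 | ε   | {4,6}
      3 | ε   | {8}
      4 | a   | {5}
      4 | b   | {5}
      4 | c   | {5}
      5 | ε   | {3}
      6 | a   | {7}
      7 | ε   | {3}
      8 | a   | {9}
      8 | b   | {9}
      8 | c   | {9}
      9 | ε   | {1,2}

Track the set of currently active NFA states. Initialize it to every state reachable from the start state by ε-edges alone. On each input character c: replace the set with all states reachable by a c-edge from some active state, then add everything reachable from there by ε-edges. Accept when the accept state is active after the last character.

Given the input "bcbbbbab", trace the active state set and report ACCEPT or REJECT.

initial (ε-close {0}): {0,1,2,4,6}
'b' @ 1: {3,5,8}
'c' @ 2: {1,2,4,6,9}  (accept∈set)
'b' @ 3: {3,5,8}
'b' @ 4: {1,2,4,6,9}  (accept∈set)
'b' @ 5: {3,5,8}
'b' @ 6: {1,2,4,6,9}  (accept∈set)
'a' @ 7: {3,5,7,8}
'b' @ 8: {1,2,4,6,9}  (accept∈set)
end set {1,2,4,6,9} — state 1 in

Answer: ACCEPT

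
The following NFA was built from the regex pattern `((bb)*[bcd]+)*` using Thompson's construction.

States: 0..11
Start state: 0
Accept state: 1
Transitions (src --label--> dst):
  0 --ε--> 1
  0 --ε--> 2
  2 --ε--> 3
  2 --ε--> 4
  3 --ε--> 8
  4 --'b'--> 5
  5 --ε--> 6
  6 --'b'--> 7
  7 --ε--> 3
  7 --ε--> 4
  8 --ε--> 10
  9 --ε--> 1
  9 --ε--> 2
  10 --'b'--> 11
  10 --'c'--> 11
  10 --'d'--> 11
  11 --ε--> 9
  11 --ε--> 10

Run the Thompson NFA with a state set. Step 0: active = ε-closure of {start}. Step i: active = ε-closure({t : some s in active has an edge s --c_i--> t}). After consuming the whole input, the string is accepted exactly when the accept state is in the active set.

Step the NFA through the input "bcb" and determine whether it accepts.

S₀ = ε-closure({0}) = {0,1,2,3,4,8,10}
'b' @ 1: {1,2,3,4,5,6,8,9,10,11}  ✓accept
'c' @ 2: {1,2,3,4,8,9,10,11}  ✓accept
'b' @ 3: {1,2,3,4,5,6,8,9,10,11}  ✓accept
end set {1,2,3,4,5,6,8,9,10,11} — state 1 in

Answer: ACCEPT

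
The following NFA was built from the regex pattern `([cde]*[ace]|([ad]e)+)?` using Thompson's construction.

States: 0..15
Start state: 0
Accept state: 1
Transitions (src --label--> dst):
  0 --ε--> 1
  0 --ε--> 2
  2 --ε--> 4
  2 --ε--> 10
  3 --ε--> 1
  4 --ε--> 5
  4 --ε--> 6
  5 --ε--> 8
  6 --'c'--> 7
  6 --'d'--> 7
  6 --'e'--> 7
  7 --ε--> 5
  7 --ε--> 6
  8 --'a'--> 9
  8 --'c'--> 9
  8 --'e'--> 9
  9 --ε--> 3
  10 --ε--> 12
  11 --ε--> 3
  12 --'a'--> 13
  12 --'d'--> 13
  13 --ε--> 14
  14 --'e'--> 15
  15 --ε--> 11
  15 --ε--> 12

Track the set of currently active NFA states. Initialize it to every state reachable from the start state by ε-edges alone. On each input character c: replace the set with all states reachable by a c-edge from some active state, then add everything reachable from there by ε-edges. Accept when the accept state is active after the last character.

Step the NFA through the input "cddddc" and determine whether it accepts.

Answer: ACCEPT

Trace:
initial (ε-close {0}): {0,1,2,4,5,6,8,10,12}
'c' @ 1: {1,3,5,6,7,8,9}  ✓accept
'd' @ 2: {5,6,7,8}
'd' @ 3: {5,6,7,8}
'd' @ 4: {5,6,7,8}
'd' @ 5: {5,6,7,8}
'c' @ 6: {1,3,5,6,7,8,9}  ✓accept
after full input: {1,3,5,6,7,8,9}  (accept=1 in)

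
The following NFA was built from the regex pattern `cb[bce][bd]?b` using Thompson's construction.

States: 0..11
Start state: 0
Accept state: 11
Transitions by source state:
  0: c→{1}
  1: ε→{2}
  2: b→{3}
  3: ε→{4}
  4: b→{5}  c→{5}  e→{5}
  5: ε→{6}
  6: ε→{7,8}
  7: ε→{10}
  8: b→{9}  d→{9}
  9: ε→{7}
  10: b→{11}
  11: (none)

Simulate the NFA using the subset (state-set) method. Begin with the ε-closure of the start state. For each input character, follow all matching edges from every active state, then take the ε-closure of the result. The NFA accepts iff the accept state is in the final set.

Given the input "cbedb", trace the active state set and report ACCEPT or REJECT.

start: ε-closure({0}) = {0}
'c' @ 1: {1,2}
'b' @ 2: {3,4}
'e' @ 3: {5,6,7,8,10}
'd' @ 4: {7,9,10}
'b' @ 5: {11}  [accepting]
after full input: {11}  (accept=11 in)

Answer: ACCEPT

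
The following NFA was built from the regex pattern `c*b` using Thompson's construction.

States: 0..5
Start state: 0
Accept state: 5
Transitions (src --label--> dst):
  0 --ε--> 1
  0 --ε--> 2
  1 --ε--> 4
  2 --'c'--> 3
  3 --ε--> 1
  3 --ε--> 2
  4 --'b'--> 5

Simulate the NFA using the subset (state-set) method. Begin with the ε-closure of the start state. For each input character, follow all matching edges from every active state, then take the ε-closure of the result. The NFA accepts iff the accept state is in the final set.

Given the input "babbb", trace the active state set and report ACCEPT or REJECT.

start: ε-closure({0}) = {0,1,2,4}
'b' @ 1: {5}  [accepting]
'a' @ 2: {}  — state set empty
rest 'bbb' ignored (set empty)
final: {}; accept 5 not in set

Answer: REJECT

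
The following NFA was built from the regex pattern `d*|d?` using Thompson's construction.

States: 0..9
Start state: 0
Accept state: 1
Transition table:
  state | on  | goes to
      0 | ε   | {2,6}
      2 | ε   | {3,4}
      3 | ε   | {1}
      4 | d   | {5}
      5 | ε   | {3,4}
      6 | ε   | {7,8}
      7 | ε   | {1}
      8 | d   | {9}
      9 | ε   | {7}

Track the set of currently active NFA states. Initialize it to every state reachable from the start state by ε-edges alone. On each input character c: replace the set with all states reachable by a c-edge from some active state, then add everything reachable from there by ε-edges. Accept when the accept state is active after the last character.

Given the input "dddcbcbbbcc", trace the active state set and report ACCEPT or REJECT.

Answer: REJECT

Steps:
start: ε-closure({0}) = {0,1,2,3,4,6,7,8}
'd' @ 1: {1,3,4,5,7,9}  [accepting]
'd' @ 2: {1,3,4,5}  [accepting]
'd' @ 3: {1,3,4,5}  [accepting]
'c' @ 4: {}  — no active states
rest 'bcbbbcc' ignored (set empty)
after full input: {}  (accept=1 not in)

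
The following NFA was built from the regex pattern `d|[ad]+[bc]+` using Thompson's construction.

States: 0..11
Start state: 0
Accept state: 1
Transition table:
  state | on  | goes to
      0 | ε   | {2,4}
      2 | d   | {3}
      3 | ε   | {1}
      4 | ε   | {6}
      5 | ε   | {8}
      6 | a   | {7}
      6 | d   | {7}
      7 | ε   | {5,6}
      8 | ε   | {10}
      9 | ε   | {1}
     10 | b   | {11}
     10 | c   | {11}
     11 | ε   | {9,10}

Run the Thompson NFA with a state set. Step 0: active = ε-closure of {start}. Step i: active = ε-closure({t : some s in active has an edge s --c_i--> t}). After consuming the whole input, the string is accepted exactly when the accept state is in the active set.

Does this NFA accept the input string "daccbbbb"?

initial (ε-close {0}): {0,2,4,6}
'd' @ 1: {1,3,5,6,7,8,10}  (accept∈set)
'a' @ 2: {5,6,7,8,10}
'c' @ 3: {1,9,10,11}  (accept∈set)
'c' @ 4: {1,9,10,11}  (accept∈set)
'b' @ 5: {1,9,10,11}  (accept∈set)
'b' @ 6: {1,9,10,11}  (accept∈set)
'b' @ 7: {1,9,10,11}  (accept∈set)
'b' @ 8: {1,9,10,11}  (accept∈set)
end set {1,9,10,11} — state 1 in

Answer: ACCEPT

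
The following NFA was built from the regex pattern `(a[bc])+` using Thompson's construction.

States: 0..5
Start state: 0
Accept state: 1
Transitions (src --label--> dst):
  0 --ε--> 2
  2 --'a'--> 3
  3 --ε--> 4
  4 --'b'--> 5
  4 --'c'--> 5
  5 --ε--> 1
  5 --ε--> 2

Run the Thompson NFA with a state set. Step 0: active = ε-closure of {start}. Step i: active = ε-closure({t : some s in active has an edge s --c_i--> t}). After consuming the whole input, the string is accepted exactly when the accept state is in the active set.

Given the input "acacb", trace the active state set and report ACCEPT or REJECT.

start: ε-closure({0}) = {0,2}
'a' @ 1: {3,4}
'c' @ 2: {1,2,5}  [accepting]
'a' @ 3: {3,4}
'c' @ 4: {1,2,5}  [accepting]
'b' @ 5: {}  — no active states
final: {}; accept 1 not in set

Answer: REJECT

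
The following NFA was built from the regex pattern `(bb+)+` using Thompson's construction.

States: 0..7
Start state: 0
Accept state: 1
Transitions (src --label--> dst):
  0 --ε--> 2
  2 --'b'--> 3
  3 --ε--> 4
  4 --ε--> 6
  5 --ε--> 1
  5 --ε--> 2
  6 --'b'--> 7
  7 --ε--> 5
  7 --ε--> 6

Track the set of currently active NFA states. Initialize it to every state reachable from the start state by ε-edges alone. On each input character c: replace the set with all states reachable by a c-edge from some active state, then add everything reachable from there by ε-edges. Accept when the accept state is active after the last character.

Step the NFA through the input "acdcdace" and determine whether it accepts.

initial (ε-close {0}): {0,2}
'a' @ 1: {}  — dead — no transitions
rest 'cdcdace' ignored (set empty)
end set {} — state 1 not in

Answer: REJECT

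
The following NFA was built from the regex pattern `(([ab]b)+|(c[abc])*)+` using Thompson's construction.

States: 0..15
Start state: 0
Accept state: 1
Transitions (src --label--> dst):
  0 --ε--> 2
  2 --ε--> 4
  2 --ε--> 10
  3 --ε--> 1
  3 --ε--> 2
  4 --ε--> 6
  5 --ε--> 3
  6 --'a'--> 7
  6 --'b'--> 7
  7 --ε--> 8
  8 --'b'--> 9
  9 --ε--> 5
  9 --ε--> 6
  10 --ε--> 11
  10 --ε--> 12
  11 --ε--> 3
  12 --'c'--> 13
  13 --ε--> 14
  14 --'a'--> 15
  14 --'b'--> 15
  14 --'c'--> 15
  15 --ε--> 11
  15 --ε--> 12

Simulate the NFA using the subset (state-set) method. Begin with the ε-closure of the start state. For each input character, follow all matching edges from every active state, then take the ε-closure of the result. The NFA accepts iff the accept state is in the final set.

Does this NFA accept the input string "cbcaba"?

start: ε-closure({0}) = {0,1,2,3,4,6,10,11,12}
'c' @ 1: {13,14}
'b' @ 2: {1,2,3,4,6,10,11,12,15}  [accepting]
'c' @ 3: {13,14}
'a' @ 4: {1,2,3,4,6,10,11,12,15}  [accepting]
'b' @ 5: {7,8}
'a' @ 6: {}  — state set empty
final: {}; accept 1 not in set

Answer: REJECT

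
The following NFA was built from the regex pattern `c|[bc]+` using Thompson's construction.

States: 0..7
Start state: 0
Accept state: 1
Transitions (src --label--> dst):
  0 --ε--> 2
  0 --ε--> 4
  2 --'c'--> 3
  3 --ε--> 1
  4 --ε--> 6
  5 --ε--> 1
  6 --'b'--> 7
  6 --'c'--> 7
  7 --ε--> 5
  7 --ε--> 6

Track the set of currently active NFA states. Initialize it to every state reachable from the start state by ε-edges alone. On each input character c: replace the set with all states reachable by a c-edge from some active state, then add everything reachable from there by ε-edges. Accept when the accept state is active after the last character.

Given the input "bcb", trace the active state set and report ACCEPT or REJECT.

Answer: ACCEPT

Trace:
initial (ε-close {0}): {0,2,4,6}
'b' @ 1: {1,5,6,7}  [accepting]
'c' @ 2: {1,5,6,7}  [accepting]
'b' @ 3: {1,5,6,7}  [accepting]
end set {1,5,6,7} — state 1 in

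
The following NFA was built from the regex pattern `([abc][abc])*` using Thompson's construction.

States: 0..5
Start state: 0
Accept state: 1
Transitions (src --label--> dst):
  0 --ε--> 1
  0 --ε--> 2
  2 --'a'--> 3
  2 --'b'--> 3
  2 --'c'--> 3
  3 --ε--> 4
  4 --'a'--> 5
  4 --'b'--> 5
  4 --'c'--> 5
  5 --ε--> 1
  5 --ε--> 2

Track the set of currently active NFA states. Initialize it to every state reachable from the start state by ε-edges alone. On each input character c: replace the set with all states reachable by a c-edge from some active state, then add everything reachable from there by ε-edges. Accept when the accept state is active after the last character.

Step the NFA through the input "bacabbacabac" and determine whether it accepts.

start: ε-closure({0}) = {0,1,2}
'b' @ 1: {3,4}
'a' @ 2: {1,2,5}  ✓accept
'c' @ 3: {3,4}
'a' @ 4: {1,2,5}  ✓accept
'b' @ 5: {3,4}
'b' @ 6: {1,2,5}  ✓accept
'a' @ 7: {3,4}
'c' @ 8: {1,2,5}  ✓accept
'a' @ 9: {3,4}
'b' @ 10: {1,2,5}  ✓accept
'a' @ 11: {3,4}
'c' @ 12: {1,2,5}  ✓accept
end set {1,2,5} — state 1 in

Answer: ACCEPT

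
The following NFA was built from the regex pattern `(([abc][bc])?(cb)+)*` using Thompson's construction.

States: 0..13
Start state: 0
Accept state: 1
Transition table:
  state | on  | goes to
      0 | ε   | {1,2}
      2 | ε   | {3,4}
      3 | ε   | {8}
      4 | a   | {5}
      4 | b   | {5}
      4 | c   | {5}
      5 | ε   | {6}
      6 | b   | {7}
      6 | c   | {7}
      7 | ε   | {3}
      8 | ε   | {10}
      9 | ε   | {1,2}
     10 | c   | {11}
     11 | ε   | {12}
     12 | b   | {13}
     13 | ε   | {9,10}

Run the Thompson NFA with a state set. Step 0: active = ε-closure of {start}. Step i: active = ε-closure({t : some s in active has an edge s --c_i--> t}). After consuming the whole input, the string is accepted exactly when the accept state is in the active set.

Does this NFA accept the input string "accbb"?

start: ε-closure({0}) = {0,1,2,3,4,8,10}
'a' @ 1: {5,6}
'c' @ 2: {3,7,8,10}
'c' @ 3: {11,12}
'b' @ 4: {1,2,3,4,8,9,10,13}  [accepting]
'b' @ 5: {5,6}
after full input: {5,6}  (accept=1 not in)

Answer: REJECT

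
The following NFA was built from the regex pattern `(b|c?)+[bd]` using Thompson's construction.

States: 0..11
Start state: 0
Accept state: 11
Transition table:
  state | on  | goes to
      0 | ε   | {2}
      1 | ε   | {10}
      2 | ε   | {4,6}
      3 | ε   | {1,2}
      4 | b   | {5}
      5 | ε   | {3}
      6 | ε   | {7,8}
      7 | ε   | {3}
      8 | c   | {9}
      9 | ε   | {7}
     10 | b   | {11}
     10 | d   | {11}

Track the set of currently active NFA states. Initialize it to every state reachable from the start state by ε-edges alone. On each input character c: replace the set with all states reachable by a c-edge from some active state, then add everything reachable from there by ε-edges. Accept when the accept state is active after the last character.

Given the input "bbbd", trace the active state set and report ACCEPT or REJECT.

start: ε-closure({0}) = {0,1,2,3,4,6,7,8,10}
'b' @ 1: {1,2,3,4,5,6,7,8,10,11}  [accepting]
'b' @ 2: {1,2,3,4,5,6,7,8,10,11}  [accepting]
'b' @ 3: {1,2,3,4,5,6,7,8,10,11}  [accepting]
'd' @ 4: {11}  [accepting]
final: {11}; accept 11 in set

Answer: ACCEPT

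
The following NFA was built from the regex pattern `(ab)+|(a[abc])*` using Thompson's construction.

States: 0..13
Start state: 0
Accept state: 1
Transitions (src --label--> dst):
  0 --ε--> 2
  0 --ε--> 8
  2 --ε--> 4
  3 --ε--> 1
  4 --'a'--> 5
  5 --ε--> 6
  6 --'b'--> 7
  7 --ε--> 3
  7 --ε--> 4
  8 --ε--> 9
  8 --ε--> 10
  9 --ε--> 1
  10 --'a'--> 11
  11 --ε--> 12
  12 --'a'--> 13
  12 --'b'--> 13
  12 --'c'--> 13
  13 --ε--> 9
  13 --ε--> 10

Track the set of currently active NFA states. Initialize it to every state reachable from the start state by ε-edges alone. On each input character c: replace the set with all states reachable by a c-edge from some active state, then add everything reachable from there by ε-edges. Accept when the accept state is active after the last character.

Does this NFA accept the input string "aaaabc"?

Answer: REJECT

Derivation:
start: ε-closure({0}) = {0,1,2,4,8,9,10}
'a' @ 1: {5,6,11,12}
'a' @ 2: {1,9,10,13}  [accepting]
'a' @ 3: {11,12}
'a' @ 4: {1,9,10,13}  [accepting]
'b' @ 5: {}  — no active states
rest 'c' ignored (set empty)
final: {}; accept 1 not in set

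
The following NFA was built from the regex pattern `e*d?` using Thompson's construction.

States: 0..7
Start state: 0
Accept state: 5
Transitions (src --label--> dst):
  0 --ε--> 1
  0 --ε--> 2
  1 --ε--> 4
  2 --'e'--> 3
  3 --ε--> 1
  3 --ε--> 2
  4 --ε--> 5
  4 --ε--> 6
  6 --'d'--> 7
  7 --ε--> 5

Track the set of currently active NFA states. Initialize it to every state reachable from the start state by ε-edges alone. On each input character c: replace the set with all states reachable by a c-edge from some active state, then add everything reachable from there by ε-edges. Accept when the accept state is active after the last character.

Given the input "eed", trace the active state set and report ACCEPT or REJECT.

Answer: ACCEPT

Steps:
start: ε-closure({0}) = {0,1,2,4,5,6}
'e' @ 1: {1,2,3,4,5,6}  (accept∈set)
'e' @ 2: {1,2,3,4,5,6}  (accept∈set)
'd' @ 3: {5,7}  (accept∈set)
final: {5,7}; accept 5 in set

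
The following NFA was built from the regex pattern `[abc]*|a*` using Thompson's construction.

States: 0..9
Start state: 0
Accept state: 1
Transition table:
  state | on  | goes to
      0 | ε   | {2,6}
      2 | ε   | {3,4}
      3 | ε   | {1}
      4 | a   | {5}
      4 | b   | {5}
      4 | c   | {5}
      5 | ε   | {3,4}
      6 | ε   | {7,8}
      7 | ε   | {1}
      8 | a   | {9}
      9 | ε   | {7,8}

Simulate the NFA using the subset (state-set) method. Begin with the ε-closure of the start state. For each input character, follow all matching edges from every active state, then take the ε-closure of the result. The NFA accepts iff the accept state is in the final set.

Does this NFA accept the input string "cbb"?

S₀ = ε-closure({0}) = {0,1,2,3,4,6,7,8}
'c' @ 1: {1,3,4,5}  (accept∈set)
'b' @ 2: {1,3,4,5}  (accept∈set)
'b' @ 3: {1,3,4,5}  (accept∈set)
after full input: {1,3,4,5}  (accept=1 in)

Answer: ACCEPT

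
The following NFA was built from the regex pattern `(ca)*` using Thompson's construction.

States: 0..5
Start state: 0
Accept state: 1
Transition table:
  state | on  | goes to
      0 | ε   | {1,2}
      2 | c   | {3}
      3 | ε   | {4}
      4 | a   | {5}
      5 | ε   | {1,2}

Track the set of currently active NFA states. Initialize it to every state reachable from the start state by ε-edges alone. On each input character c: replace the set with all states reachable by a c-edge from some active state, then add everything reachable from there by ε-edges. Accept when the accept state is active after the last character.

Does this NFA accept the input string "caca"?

start: ε-closure({0}) = {0,1,2}
'c' @ 1: {3,4}
'a' @ 2: {1,2,5}  [accepting]
'c' @ 3: {3,4}
'a' @ 4: {1,2,5}  [accepting]
final: {1,2,5}; accept 1 in set

Answer: ACCEPT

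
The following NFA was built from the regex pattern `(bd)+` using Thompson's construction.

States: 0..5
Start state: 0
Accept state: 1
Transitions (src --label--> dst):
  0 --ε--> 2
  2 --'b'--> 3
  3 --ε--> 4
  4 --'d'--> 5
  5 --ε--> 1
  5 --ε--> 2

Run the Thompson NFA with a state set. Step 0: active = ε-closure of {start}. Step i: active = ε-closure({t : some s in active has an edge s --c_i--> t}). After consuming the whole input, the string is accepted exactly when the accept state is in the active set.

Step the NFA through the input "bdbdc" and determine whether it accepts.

start: ε-closure({0}) = {0,2}
'b' @ 1: {3,4}
'd' @ 2: {1,2,5}  ✓accept
'b' @ 3: {3,4}
'd' @ 4: {1,2,5}  ✓accept
'c' @ 5: {}  — state set empty
after full input: {}  (accept=1 not in)

Answer: REJECT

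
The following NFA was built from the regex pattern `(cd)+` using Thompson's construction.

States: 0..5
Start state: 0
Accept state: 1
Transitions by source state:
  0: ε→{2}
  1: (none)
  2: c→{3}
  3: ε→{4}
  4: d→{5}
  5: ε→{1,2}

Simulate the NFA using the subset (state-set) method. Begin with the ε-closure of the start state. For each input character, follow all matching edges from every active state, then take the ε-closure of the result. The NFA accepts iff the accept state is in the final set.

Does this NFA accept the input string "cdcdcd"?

Answer: ACCEPT

Trace:
initial (ε-close {0}): {0,2}
'c' @ 1: {3,4}
'd' @ 2: {1,2,5}  [accepting]
'c' @ 3: {3,4}
'd' @ 4: {1,2,5}  [accepting]
'c' @ 5: {3,4}
'd' @ 6: {1,2,5}  [accepting]
after full input: {1,2,5}  (accept=1 in)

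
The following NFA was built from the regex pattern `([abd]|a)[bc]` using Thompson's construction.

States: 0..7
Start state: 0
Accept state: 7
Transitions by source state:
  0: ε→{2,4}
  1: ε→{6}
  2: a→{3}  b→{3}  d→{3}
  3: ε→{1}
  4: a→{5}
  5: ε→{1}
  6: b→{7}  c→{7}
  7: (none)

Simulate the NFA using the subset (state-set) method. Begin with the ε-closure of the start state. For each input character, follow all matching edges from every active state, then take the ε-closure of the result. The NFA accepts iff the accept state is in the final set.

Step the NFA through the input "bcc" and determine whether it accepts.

initial (ε-close {0}): {0,2,4}
'b' @ 1: {1,3,6}
'c' @ 2: {7}  (accept∈set)
'c' @ 3: {}  — state set empty
final: {}; accept 7 not in set

Answer: REJECT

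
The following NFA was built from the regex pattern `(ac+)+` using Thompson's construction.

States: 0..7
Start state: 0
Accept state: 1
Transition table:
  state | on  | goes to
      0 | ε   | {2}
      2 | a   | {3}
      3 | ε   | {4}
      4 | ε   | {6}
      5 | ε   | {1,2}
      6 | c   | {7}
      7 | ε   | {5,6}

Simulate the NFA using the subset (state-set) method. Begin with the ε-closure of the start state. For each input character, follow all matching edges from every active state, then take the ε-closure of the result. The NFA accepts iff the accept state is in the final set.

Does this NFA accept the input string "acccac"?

S₀ = ε-closure({0}) = {0,2}
'a' @ 1: {3,4,6}
'c' @ 2: {1,2,5,6,7}  (accept∈set)
'c' @ 3: {1,2,5,6,7}  (accept∈set)
'c' @ 4: {1,2,5,6,7}  (accept∈set)
'a' @ 5: {3,4,6}
'c' @ 6: {1,2,5,6,7}  (accept∈set)
final: {1,2,5,6,7}; accept 1 in set

Answer: ACCEPT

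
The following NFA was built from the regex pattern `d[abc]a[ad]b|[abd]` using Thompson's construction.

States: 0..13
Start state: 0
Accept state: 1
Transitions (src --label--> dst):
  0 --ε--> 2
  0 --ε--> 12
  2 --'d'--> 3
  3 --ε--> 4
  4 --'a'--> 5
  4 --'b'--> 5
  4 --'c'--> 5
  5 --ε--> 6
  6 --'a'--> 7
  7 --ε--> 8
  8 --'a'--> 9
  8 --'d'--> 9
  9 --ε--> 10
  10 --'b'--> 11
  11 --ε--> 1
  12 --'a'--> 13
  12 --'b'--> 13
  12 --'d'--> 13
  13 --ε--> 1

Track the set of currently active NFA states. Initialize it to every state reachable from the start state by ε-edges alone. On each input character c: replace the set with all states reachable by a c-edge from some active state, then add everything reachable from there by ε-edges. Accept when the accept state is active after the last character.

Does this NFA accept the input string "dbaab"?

Answer: ACCEPT

Trace:
initial (ε-close {0}): {0,2,12}
'd' @ 1: {1,3,4,13}  ✓accept
'b' @ 2: {5,6}
'a' @ 3: {7,8}
'a' @ 4: {9,10}
'b' @ 5: {1,11}  ✓accept
end set {1,11} — state 1 in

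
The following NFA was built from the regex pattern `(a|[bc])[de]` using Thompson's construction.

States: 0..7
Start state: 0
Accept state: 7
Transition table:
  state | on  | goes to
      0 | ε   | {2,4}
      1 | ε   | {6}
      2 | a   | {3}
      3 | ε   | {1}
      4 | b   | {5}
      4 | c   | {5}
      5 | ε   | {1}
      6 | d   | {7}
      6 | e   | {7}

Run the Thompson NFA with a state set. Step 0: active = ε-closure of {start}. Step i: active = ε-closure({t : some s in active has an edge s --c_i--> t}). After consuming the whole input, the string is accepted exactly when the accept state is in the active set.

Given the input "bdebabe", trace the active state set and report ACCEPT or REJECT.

S₀ = ε-closure({0}) = {0,2,4}
'b' @ 1: {1,5,6}
'd' @ 2: {7}  [accepting]
'e' @ 3: {}  — dead — no transitions
rest 'babe' ignored (set empty)
final: {}; accept 7 not in set

Answer: REJECT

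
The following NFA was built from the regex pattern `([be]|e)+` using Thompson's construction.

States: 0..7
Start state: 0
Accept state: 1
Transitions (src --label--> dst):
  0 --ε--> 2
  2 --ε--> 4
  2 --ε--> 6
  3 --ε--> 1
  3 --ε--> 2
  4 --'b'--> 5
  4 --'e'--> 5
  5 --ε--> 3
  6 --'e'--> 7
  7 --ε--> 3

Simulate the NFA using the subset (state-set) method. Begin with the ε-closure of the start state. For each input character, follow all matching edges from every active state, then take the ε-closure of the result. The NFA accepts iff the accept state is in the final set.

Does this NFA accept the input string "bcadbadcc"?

start: ε-closure({0}) = {0,2,4,6}
'b' @ 1: {1,2,3,4,5,6}  ✓accept
'c' @ 2: {}  — dead — no transitions
rest 'adbadcc' ignored (set empty)
final: {}; accept 1 not in set

Answer: REJECT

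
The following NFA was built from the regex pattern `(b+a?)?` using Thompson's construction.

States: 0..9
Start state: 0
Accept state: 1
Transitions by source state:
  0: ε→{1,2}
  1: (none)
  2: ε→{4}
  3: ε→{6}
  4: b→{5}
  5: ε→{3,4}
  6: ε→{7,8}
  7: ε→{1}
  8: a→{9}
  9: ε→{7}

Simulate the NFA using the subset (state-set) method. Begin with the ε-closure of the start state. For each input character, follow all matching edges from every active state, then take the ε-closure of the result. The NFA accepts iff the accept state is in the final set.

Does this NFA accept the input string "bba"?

start: ε-closure({0}) = {0,1,2,4}
'b' @ 1: {1,3,4,5,6,7,8}  [accepting]
'b' @ 2: {1,3,4,5,6,7,8}  [accepting]
'a' @ 3: {1,7,9}  [accepting]
after full input: {1,7,9}  (accept=1 in)

Answer: ACCEPT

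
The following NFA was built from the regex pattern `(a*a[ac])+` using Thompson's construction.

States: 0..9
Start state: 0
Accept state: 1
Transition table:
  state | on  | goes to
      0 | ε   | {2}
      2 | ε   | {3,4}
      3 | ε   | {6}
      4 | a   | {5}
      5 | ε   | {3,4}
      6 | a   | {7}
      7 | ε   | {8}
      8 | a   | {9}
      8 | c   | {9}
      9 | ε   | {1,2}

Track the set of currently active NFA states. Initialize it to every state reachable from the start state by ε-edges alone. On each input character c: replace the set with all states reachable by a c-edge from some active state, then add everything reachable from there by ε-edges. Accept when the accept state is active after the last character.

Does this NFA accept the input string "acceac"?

Answer: REJECT

Steps:
initial (ε-close {0}): {0,2,3,4,6}
'a' @ 1: {3,4,5,6,7,8}
'c' @ 2: {1,2,3,4,6,9}  (accept∈set)
'c' @ 3: {}  — state set empty
rest 'eac' ignored (set empty)
after full input: {}  (accept=1 not in)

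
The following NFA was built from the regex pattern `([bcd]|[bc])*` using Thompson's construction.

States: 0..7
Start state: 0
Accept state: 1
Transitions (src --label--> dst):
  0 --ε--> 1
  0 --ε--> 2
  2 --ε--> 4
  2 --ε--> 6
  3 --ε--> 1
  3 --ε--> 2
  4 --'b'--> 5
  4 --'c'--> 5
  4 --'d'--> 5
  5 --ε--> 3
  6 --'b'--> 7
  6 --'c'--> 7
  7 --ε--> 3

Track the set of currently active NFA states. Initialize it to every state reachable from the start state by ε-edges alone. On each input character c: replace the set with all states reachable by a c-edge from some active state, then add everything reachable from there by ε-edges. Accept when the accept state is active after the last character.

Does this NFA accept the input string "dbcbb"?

initial (ε-close {0}): {0,1,2,4,6}
'd' @ 1: {1,2,3,4,5,6}  (accept∈set)
'b' @ 2: {1,2,3,4,5,6,7}  (accept∈set)
'c' @ 3: {1,2,3,4,5,6,7}  (accept∈set)
'b' @ 4: {1,2,3,4,5,6,7}  (accept∈set)
'b' @ 5: {1,2,3,4,5,6,7}  (accept∈set)
end set {1,2,3,4,5,6,7} — state 1 in

Answer: ACCEPT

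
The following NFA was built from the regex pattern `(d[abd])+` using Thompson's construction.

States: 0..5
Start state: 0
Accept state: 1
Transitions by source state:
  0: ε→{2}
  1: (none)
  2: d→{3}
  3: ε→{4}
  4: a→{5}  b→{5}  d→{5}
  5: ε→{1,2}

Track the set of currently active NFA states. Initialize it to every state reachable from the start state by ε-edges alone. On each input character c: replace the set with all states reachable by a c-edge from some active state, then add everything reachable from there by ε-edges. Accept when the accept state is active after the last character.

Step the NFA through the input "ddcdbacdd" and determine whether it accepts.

initial (ε-close {0}): {0,2}
'd' @ 1: {3,4}
'd' @ 2: {1,2,5}  ✓accept
'c' @ 3: {}  — state set empty
rest 'dbacdd' ignored (set empty)
after full input: {}  (accept=1 not in)

Answer: REJECT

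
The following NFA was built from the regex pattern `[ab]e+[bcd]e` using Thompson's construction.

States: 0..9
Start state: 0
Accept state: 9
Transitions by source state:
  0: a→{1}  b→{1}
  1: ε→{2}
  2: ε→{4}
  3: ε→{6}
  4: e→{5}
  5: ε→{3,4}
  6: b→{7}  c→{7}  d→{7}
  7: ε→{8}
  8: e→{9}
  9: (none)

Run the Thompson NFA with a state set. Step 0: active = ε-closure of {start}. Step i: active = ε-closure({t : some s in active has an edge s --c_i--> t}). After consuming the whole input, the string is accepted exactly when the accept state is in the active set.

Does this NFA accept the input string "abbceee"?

initial (ε-close {0}): {0}
'a' @ 1: {1,2,4}
'b' @ 2: {}  — dead — no transitions
rest 'bceee' ignored (set empty)
after full input: {}  (accept=9 not in)

Answer: REJECT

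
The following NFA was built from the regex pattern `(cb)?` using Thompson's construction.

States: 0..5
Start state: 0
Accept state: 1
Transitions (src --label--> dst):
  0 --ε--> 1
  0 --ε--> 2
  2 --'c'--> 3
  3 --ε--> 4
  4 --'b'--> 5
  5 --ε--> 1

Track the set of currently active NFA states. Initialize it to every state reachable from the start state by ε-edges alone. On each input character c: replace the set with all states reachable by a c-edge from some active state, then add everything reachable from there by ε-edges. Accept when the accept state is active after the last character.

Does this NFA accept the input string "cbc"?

S₀ = ε-closure({0}) = {0,1,2}
'c' @ 1: {3,4}
'b' @ 2: {1,5}  (accept∈set)
'c' @ 3: {}  — no active states
final: {}; accept 1 not in set

Answer: REJECT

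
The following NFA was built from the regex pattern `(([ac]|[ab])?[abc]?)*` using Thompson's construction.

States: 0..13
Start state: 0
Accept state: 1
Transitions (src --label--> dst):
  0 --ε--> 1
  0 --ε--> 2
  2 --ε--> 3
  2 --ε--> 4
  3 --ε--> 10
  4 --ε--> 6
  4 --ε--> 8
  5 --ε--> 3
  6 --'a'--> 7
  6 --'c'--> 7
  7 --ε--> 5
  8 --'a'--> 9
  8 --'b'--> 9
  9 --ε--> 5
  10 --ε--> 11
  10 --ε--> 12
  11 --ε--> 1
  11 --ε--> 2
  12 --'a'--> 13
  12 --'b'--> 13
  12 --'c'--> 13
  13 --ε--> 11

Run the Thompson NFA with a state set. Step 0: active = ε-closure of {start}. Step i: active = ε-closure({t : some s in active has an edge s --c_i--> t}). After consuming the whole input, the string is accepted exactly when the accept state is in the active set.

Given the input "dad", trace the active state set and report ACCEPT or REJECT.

Answer: REJECT

Steps:
start: ε-closure({0}) = {0,1,2,3,4,6,8,10,11,12}
'd' @ 1: {}  — dead — no transitions
rest 'ad' ignored (set empty)
end set {} — state 1 not in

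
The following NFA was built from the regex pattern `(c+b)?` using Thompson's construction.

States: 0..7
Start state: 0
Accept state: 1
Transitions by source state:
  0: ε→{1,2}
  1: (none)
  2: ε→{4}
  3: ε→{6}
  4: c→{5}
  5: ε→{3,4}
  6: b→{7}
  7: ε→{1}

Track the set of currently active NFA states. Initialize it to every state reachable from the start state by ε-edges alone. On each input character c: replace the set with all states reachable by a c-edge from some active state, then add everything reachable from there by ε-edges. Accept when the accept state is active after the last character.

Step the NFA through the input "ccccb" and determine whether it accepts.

initial (ε-close {0}): {0,1,2,4}
'c' @ 1: {3,4,5,6}
'c' @ 2: {3,4,5,6}
'c' @ 3: {3,4,5,6}
'c' @ 4: {3,4,5,6}
'b' @ 5: {1,7}  (accept∈set)
final: {1,7}; accept 1 in set

Answer: ACCEPT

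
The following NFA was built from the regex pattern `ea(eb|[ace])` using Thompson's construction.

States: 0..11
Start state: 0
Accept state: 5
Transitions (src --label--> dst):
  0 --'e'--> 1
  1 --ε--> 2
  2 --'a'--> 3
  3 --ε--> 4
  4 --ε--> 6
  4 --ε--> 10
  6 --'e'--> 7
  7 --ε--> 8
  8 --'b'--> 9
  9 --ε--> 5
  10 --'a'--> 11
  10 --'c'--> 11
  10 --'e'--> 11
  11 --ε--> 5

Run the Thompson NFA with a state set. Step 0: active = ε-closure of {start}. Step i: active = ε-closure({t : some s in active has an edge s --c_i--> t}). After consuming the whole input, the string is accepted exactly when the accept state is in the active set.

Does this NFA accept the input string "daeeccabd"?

S₀ = ε-closure({0}) = {0}
'd' @ 1: {}  — dead — no transitions
rest 'aeeccabd' ignored (set empty)
end set {} — state 5 not in

Answer: REJECT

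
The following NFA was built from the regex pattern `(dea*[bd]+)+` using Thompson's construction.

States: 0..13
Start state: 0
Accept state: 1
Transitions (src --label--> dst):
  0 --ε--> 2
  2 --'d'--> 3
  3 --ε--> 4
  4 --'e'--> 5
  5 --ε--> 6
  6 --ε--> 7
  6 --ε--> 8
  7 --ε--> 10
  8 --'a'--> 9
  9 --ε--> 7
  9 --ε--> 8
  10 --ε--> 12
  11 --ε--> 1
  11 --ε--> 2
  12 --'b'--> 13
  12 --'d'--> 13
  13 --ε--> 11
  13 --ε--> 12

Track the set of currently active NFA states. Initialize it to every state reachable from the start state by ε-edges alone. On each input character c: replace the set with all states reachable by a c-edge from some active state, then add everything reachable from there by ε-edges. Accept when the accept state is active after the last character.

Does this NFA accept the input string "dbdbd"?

Answer: REJECT

Trace:
initial (ε-close {0}): {0,2}
'd' @ 1: {3,4}
'b' @ 2: {}  — dead — no transitions
rest 'dbd' ignored (set empty)
after full input: {}  (accept=1 not in)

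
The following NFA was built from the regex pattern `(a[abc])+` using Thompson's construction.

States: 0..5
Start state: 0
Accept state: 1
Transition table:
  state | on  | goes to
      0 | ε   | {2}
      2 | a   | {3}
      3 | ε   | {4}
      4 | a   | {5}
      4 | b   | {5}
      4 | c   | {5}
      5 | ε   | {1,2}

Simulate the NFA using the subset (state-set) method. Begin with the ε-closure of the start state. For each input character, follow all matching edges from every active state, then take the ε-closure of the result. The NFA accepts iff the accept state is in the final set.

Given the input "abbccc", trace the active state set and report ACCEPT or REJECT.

Answer: REJECT

Steps:
initial (ε-close {0}): {0,2}
'a' @ 1: {3,4}
'b' @ 2: {1,2,5}  (accept∈set)
'b' @ 3: {}  — dead — no transitions
rest 'ccc' ignored (set empty)
after full input: {}  (accept=1 not in)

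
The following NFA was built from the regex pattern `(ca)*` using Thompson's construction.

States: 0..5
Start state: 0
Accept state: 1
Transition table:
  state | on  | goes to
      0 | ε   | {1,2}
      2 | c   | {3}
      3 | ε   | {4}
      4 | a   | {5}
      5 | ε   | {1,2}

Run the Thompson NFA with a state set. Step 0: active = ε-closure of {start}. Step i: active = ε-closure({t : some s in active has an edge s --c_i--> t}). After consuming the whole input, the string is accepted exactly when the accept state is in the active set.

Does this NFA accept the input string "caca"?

start: ε-closure({0}) = {0,1,2}
'c' @ 1: {3,4}
'a' @ 2: {1,2,5}  ✓accept
'c' @ 3: {3,4}
'a' @ 4: {1,2,5}  ✓accept
end set {1,2,5} — state 1 in

Answer: ACCEPT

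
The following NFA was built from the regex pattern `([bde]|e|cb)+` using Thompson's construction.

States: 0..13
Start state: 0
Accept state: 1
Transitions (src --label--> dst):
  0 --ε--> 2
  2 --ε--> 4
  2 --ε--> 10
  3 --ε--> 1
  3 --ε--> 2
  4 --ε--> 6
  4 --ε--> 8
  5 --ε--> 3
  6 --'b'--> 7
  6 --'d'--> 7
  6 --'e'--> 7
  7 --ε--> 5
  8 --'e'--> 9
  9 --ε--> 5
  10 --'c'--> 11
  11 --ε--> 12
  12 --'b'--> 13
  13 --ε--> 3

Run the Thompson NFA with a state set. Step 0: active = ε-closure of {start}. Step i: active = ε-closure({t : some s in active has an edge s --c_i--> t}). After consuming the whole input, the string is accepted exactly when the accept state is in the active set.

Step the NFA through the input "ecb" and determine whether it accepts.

Answer: ACCEPT

Steps:
S₀ = ε-closure({0}) = {0,2,4,6,8,10}
'e' @ 1: {1,2,3,4,5,6,7,8,9,10}  ✓accept
'c' @ 2: {11,12}
'b' @ 3: {1,2,3,4,6,8,10,13}  ✓accept
after full input: {1,2,3,4,6,8,10,13}  (accept=1 in)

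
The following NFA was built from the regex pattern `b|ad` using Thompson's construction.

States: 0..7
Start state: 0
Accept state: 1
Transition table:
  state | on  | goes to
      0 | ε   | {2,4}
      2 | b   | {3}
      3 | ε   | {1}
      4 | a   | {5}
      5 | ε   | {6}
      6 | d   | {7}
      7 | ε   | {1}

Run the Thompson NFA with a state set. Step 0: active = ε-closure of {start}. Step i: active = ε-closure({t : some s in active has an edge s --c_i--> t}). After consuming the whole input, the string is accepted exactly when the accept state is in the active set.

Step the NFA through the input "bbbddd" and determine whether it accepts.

Answer: REJECT

Derivation:
initial (ε-close {0}): {0,2,4}
'b' @ 1: {1,3}  ✓accept
'b' @ 2: {}  — no active states
rest 'bddd' ignored (set empty)
end set {} — state 1 not in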